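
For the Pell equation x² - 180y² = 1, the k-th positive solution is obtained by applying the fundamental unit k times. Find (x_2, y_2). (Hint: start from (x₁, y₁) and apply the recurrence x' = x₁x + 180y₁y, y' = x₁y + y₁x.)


Step 1: Find the fundamental solution (x₁, y₁) of x² - 180y² = 1.
  Expand √180 as a continued fraction. a₀ = ⌊√180⌋ = 13; iterate m_{k+1} = d_k·a_k − m_k, d_{k+1} = (180 − m_{k+1}²)/d_k, a_{k+1} = ⌊(a₀ + m_{k+1})/d_{k+1}⌋ (starting m₀ = 0, d₀ = 1), with convergents p_k = a_k·p_{k-1} + p_{k-2}, q_k = a_k·q_{k-1} + q_{k-2} (p₋₁ = 1, q₋₁ = 0):
  k = 0: a₀ = 13; p₀/q₀ = 13/1; p₀² − 180·q₀² = 169 − 180 = -11.
  k = 1: m = 13, d = 11, a = ⌊(13 + 13)/11⌋ = 2; p/q = (2·13 + 1)/(2·1 + 0) = 27/2; p² − 180·q² = 729 − 720 = 9.
  k = 2: m = 9, d = 9, a = ⌊(13 + 9)/9⌋ = 2; p/q = (2·27 + 13)/(2·2 + 1) = 67/5; p² − 180·q² = 4489 − 4500 = -11.
  k = 3: m = 9, d = 11, a = ⌊(13 + 9)/11⌋ = 2; p/q = (2·67 + 27)/(2·5 + 2) = 161/12; p² − 180·q² = 25921 − 25920 = 1.
  The first convergent with p² − 180·q² = 1 gives the fundamental solution (x₁, y₁) = (161, 12).
Step 2: Apply the recurrence (x_{n+1}, y_{n+1}) = (x₁x_n + 180y₁y_n, x₁y_n + y₁x_n) repeatedly.
  From (x_1, y_1) = (161, 12): x_2 = 161·161 + 180·12·12 = 51841; y_2 = 161·12 + 12·161 = 3864.
Step 3: Verify x_2² - 180·y_2² = 2687489281 - 2687489280 = 1 (should be 1). ✓

(x_1, y_1) = (161, 12); (x_2, y_2) = (51841, 3864).


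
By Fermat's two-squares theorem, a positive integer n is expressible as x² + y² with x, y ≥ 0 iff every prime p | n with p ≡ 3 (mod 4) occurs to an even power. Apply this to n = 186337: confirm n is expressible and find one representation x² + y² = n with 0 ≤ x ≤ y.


Step 1: Factor n = 186337 = 17 · 97 · 113.
Step 2: Check the mod-4 condition on each prime factor: 17 ≡ 1 (mod 4), exponent 1; 97 ≡ 1 (mod 4), exponent 1; 113 ≡ 1 (mod 4), exponent 1.
All primes ≡ 3 (mod 4) appear to even exponent (or don't appear), so by the two-squares theorem n IS expressible as a sum of two squares.
Step 3: Build a representation. Here n = 17 · 97 · 113 is a product of primes ≡ 1 (mod 4). Each prime p ≡ 1 (mod 4) is itself a sum of two squares; find a² by testing p − a² for a perfect square:
  17: 17 − 1² = 16 = 4² ⇒ 17 = 1² + 4².
  97: 97 − 1² = 96, 97 − 2² = 93, 97 − 3² = 88, 97 − 4² = 81 = 9² ⇒ 97 = 4² + 9².
  113: 113 − 1² = 112, 113 − 2² = 109, 113 − 3² = 104, 113 − 4² = 97, 113 − 5² = 88, 113 − 6² = 77, 113 − 7² = 64 = 8² ⇒ 113 = 7² + 8².
  Combine using the Brahmagupta–Fibonacci identity (a² + b²)(c² + d²) = (ac − bd)² + (ad + bc)² = (ac + bd)² + (ad − bc)²:
  17 · 97 = 1649: from (1² + 4²)(4² + 9²), take (1·4 − 4·9, 1·9 + 4·4) = (4 − 36, 9 + 16) = (-32, 25); dropping signs (only squares matter) gives (32, 25); check 32² + 25² = 1024 + 625 = 1649 ✓.
  1649 · 113 = 186337: from (32² + 25²)(7² + 8²), take (32·7 − 25·8, 32·8 + 25·7) = (224 − 200, 256 + 175) = (24, 431); check 24² + 431² = 576 + 185761 = 186337 ✓.
Step 4: Order so x ≤ y and verify: 24² + 431² = 576 + 185761 = 186337 = n. ✓

n = 186337 = 24² + 431² (one valid representation with x ≤ y).


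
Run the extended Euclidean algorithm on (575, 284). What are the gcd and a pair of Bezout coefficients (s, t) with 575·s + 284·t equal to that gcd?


Euclidean algorithm on (575, 284) — divide until remainder is 0:
  575 = 2 · 284 + 7
  284 = 40 · 7 + 4
  7 = 1 · 4 + 3
  4 = 1 · 3 + 1
  3 = 3 · 1 + 0
gcd(575, 284) = 1.
Track Bezout coefficients alongside the remainders: start with r₀ = 575 = a·1 + b·0 (s = 1, t = 0) and r₁ = 284 = a·0 + b·1 (s = 0, t = 1); each new remainder r_{k+1} = r_{k-1} − q_k·r_k inherits s_{k+1} = s_{k-1} − q_k·s_k, t_{k+1} = t_{k-1} − q_k·t_k, so r_k = a·s_k + b·t_k at every step:
  q = 2: r = 7, s = 1 − 2·0 = 1, t = 0 − 2·1 = -2  (check: 575·1 + 284·(-2) = 7)
  q = 40: r = 4, s = 0 − 40·1 = -40, t = 1 − 40·(-2) = 81  (check: 575·(-40) + 284·81 = 4)
  q = 1: r = 3, s = 1 − 1·(-40) = 41, t = -2 − 1·81 = -83  (check: 575·41 + 284·(-83) = 3)
  q = 1: r = 1, s = -40 − 1·41 = -81, t = 81 − 1·(-83) = 164  (check: 575·(-81) + 284·164 = 1)
The row with r = 1 (the gcd) gives the Bezout coefficients s = -81, t = 164.
Result: 575 · (-81) + 284 · (164) = 1.

gcd(575, 284) = 1; s = -81, t = 164 (check: 575·(-81) + 284·164 = 1).


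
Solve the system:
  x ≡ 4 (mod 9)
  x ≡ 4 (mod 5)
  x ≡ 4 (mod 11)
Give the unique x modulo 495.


Moduli 9, 5, 11 are pairwise coprime; by CRT there is a unique solution modulo M = 9 · 5 · 11 = 495.
Solve pairwise, accumulating the modulus:
  Start with x ≡ 4 (mod 9).
  Combine with x ≡ 4 (mod 5): since gcd(9, 5) = 1, we get a unique residue mod 45.
    Write x = 4 + 9·t and substitute into x ≡ 4 (mod 5): 9·t ≡ 4 − 4 = 0 (mod 5).
    Reduce coefficients mod 5: 4·t ≡ 0 (mod 5).
    The inverse of 4 mod 5 is 4 (since 4·4 = 16 = 3·5 + 1), so t ≡ 4·0 = 0 ≡ 0 (mod 5).
    Then x = 4 + 9·0 = 4, valid modulo lcm(9, 5) = 45: x ≡ 4 (mod 45).
  Combine with x ≡ 4 (mod 11): since gcd(45, 11) = 1, we get a unique residue mod 495.
    Write x = 4 + 45·t and substitute into x ≡ 4 (mod 11): 45·t ≡ 4 − 4 = 0 (mod 11).
    Reduce coefficients mod 11: 1·t ≡ 0 (mod 11).
    So t ≡ 0 (mod 11).
    Then x = 4 + 45·0 = 4, valid modulo lcm(45, 11) = 495: x ≡ 4 (mod 495).
Verify: 4 mod 9 = 4 ✓, 4 mod 5 = 4 ✓, 4 mod 11 = 4 ✓.

x ≡ 4 (mod 495).


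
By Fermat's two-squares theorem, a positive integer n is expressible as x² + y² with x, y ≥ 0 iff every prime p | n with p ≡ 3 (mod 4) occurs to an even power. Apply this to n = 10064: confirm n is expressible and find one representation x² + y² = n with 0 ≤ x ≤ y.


Step 1: Factor n = 10064 = 2^4 · 17 · 37.
Step 2: Check the mod-4 condition on each prime factor: 2 = 2 (special); 17 ≡ 1 (mod 4), exponent 1; 37 ≡ 1 (mod 4), exponent 1.
All primes ≡ 3 (mod 4) appear to even exponent (or don't appear), so by the two-squares theorem n IS expressible as a sum of two squares.
Step 3: Build a representation. Group n = k² · m with k = 4 and m = 17 · 37 = 629 (a product of primes ≡ 1 (mod 4)); a representation of m scales to one of n via (k·x)² + (k·y)² = k²(x² + y²). Each prime p ≡ 1 (mod 4) is itself a sum of two squares; find a² by testing p − a² for a perfect square:
  17: 17 − 1² = 16 = 4² ⇒ 17 = 1² + 4².
  37: 37 − 1² = 36 = 6² ⇒ 37 = 1² + 6².
  Combine using the Brahmagupta–Fibonacci identity (a² + b²)(c² + d²) = (ac − bd)² + (ad + bc)² = (ac + bd)² + (ad − bc)²:
  17 · 37 = 629: from (1² + 4²)(1² + 6²), take (1·1 − 4·6, 1·6 + 4·1) = (1 − 24, 6 + 4) = (-23, 10); dropping signs (only squares matter) gives (23, 10); check 23² + 10² = 529 + 100 = 629 ✓.
  Scale by k = 4: (4·23, 4·10) = (92, 40).
Step 4: Order so x ≤ y and verify: 40² + 92² = 1600 + 8464 = 10064 = n. ✓

n = 10064 = 40² + 92² (one valid representation with x ≤ y).


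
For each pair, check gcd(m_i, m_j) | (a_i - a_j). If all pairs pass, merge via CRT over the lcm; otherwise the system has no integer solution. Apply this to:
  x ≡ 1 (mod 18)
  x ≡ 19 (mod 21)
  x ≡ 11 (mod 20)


Moduli 18, 21, 20 are not pairwise coprime, so CRT works modulo lcm(m_i) when all pairwise compatibility conditions hold.
Pairwise compatibility: gcd(m_i, m_j) must divide a_i - a_j for every pair.
Merge one congruence at a time:
  Start: x ≡ 1 (mod 18).
  Combine with x ≡ 19 (mod 21): gcd(18, 21) = 3; 19 - 1 = 18, which IS divisible by 3, so compatible.
    Write x = 1 + 18·t and substitute into x ≡ 19 (mod 21): 18·t ≡ 19 − 1 = 18 (mod 21).
    Divide the congruence (and modulus) by g = 3: 6·t ≡ 6 (mod 7).
    The inverse of 6 mod 7 is 6 (since 6·6 = 36 = 5·7 + 1), so t ≡ 6·6 = 36 ≡ 1 (mod 7).
    Then x = 1 + 18·1 = 19, valid modulo lcm(18, 21) = 126: x ≡ 19 (mod 126).
  Combine with x ≡ 11 (mod 20): gcd(126, 20) = 2; 11 - 19 = -8, which IS divisible by 2, so compatible.
    Write x = 19 + 126·t and substitute into x ≡ 11 (mod 20): 126·t ≡ 11 − 19 = -8 (mod 20).
    Divide the congruence (and modulus) by g = 2: 63·t ≡ -4 (mod 10).
    Reduce coefficients mod 10: 3·t ≡ 6 (mod 10).
    The inverse of 3 mod 10 is 7 (since 3·7 = 21 = 2·10 + 1), so t ≡ 7·6 = 42 ≡ 2 (mod 10).
    Then x = 19 + 126·2 = 271, valid modulo lcm(126, 20) = 1260: x ≡ 271 (mod 1260).
Verify: 271 mod 18 = 1, 271 mod 21 = 19, 271 mod 20 = 11.

x ≡ 271 (mod 1260).


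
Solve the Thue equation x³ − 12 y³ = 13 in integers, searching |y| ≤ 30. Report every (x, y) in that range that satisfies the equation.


The equation is x³ - 12y³ = 13. For fixed y, x³ = 12·y³ + 13, so a solution requires the RHS to be a perfect cube.
Strategy: iterate y from -30 to 30, compute RHS = 12·y³ + 13, and check whether it is a (positive or negative) perfect cube.
Check small values of y:
  y = 0: RHS = 13 is not a perfect cube.
  y = 1: RHS = 25 is not a perfect cube.
  y = -1: RHS = 1 = (1)³ ⇒ x = 1 works.
  y = 2: RHS = 109 is not a perfect cube.
  y = -2: RHS = -83 is not a perfect cube.
  y = 3: RHS = 337 is not a perfect cube.
  y = -3: RHS = -311 is not a perfect cube.
Continuing the search up to |y| = 30 finds no further solutions beyond those listed.
Collected solutions: (1, -1).

Solutions (with |y| ≤ 30): (1, -1).


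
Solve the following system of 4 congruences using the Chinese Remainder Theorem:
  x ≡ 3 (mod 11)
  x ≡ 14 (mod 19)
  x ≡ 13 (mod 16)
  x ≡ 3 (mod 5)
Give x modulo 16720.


Product of moduli M = 11 · 19 · 16 · 5 = 16720.
Merge one congruence at a time:
  Start: x ≡ 3 (mod 11).
  Combine with x ≡ 14 (mod 19); new modulus lcm = 209.
    Write x = 3 + 11·t and substitute into x ≡ 14 (mod 19): 11·t ≡ 14 − 3 = 11 (mod 19).
    The inverse of 11 mod 19 is 7 (since 11·7 = 77 = 4·19 + 1), so t ≡ 7·11 = 77 ≡ 1 (mod 19).
    Then x = 3 + 11·1 = 14, valid modulo lcm(11, 19) = 209: x ≡ 14 (mod 209).
  Combine with x ≡ 13 (mod 16); new modulus lcm = 3344.
    Write x = 14 + 209·t and substitute into x ≡ 13 (mod 16): 209·t ≡ 13 − 14 = -1 (mod 16).
    Reduce coefficients mod 16: 1·t ≡ 15 (mod 16).
    So t ≡ 15 (mod 16).
    Then x = 14 + 209·15 = 3149, valid modulo lcm(209, 16) = 3344: x ≡ 3149 (mod 3344).
  Combine with x ≡ 3 (mod 5); new modulus lcm = 16720.
    Write x = 3149 + 3344·t and substitute into x ≡ 3 (mod 5): 3344·t ≡ 3 − 3149 = -3146 (mod 5).
    Reduce coefficients mod 5: 4·t ≡ 4 (mod 5).
    The inverse of 4 mod 5 is 4 (since 4·4 = 16 = 3·5 + 1), so t ≡ 4·4 = 16 ≡ 1 (mod 5).
    Then x = 3149 + 3344·1 = 6493, valid modulo lcm(3344, 5) = 16720: x ≡ 6493 (mod 16720).
Verify against each original: 6493 mod 11 = 3, 6493 mod 19 = 14, 6493 mod 16 = 13, 6493 mod 5 = 3.

x ≡ 6493 (mod 16720).


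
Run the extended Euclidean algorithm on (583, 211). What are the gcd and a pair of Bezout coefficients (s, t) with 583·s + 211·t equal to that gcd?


Euclidean algorithm on (583, 211) — divide until remainder is 0:
  583 = 2 · 211 + 161
  211 = 1 · 161 + 50
  161 = 3 · 50 + 11
  50 = 4 · 11 + 6
  11 = 1 · 6 + 5
  6 = 1 · 5 + 1
  5 = 5 · 1 + 0
gcd(583, 211) = 1.
Track Bezout coefficients alongside the remainders: start with r₀ = 583 = a·1 + b·0 (s = 1, t = 0) and r₁ = 211 = a·0 + b·1 (s = 0, t = 1); each new remainder r_{k+1} = r_{k-1} − q_k·r_k inherits s_{k+1} = s_{k-1} − q_k·s_k, t_{k+1} = t_{k-1} − q_k·t_k, so r_k = a·s_k + b·t_k at every step:
  q = 2: r = 161, s = 1 − 2·0 = 1, t = 0 − 2·1 = -2  (check: 583·1 + 211·(-2) = 161)
  q = 1: r = 50, s = 0 − 1·1 = -1, t = 1 − 1·(-2) = 3  (check: 583·(-1) + 211·3 = 50)
  q = 3: r = 11, s = 1 − 3·(-1) = 4, t = -2 − 3·3 = -11  (check: 583·4 + 211·(-11) = 11)
  q = 4: r = 6, s = -1 − 4·4 = -17, t = 3 − 4·(-11) = 47  (check: 583·(-17) + 211·47 = 6)
  q = 1: r = 5, s = 4 − 1·(-17) = 21, t = -11 − 1·47 = -58  (check: 583·21 + 211·(-58) = 5)
  q = 1: r = 1, s = -17 − 1·21 = -38, t = 47 − 1·(-58) = 105  (check: 583·(-38) + 211·105 = 1)
The row with r = 1 (the gcd) gives the Bezout coefficients s = -38, t = 105.
Result: 583 · (-38) + 211 · (105) = 1.

gcd(583, 211) = 1; s = -38, t = 105 (check: 583·(-38) + 211·105 = 1).


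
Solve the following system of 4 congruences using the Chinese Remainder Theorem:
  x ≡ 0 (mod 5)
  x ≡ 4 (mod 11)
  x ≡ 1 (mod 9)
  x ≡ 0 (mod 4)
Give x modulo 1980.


Product of moduli M = 5 · 11 · 9 · 4 = 1980.
Merge one congruence at a time:
  Start: x ≡ 0 (mod 5).
  Combine with x ≡ 4 (mod 11); new modulus lcm = 55.
    Write x = 0 + 5·t and substitute into x ≡ 4 (mod 11): 5·t ≡ 4 − 0 = 4 (mod 11).
    The inverse of 5 mod 11 is 9 (since 5·9 = 45 = 4·11 + 1), so t ≡ 9·4 = 36 ≡ 3 (mod 11).
    Then x = 0 + 5·3 = 15, valid modulo lcm(5, 11) = 55: x ≡ 15 (mod 55).
  Combine with x ≡ 1 (mod 9); new modulus lcm = 495.
    Write x = 15 + 55·t and substitute into x ≡ 1 (mod 9): 55·t ≡ 1 − 15 = -14 (mod 9).
    Reduce coefficients mod 9: 1·t ≡ 4 (mod 9).
    So t ≡ 4 (mod 9).
    Then x = 15 + 55·4 = 235, valid modulo lcm(55, 9) = 495: x ≡ 235 (mod 495).
  Combine with x ≡ 0 (mod 4); new modulus lcm = 1980.
    Write x = 235 + 495·t and substitute into x ≡ 0 (mod 4): 495·t ≡ 0 − 235 = -235 (mod 4).
    Reduce coefficients mod 4: 3·t ≡ 1 (mod 4).
    The inverse of 3 mod 4 is 3 (since 3·3 = 9 = 2·4 + 1), so t ≡ 3·1 = 3 ≡ 3 (mod 4).
    Then x = 235 + 495·3 = 1720, valid modulo lcm(495, 4) = 1980: x ≡ 1720 (mod 1980).
Verify against each original: 1720 mod 5 = 0, 1720 mod 11 = 4, 1720 mod 9 = 1, 1720 mod 4 = 0.

x ≡ 1720 (mod 1980).


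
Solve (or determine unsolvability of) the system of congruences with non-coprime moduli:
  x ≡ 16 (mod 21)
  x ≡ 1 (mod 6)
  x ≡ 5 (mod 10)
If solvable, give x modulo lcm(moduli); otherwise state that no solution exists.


Moduli 21, 6, 10 are not pairwise coprime, so CRT works modulo lcm(m_i) when all pairwise compatibility conditions hold.
Pairwise compatibility: gcd(m_i, m_j) must divide a_i - a_j for every pair.
Merge one congruence at a time:
  Start: x ≡ 16 (mod 21).
  Combine with x ≡ 1 (mod 6): gcd(21, 6) = 3; 1 - 16 = -15, which IS divisible by 3, so compatible.
    Write x = 16 + 21·t and substitute into x ≡ 1 (mod 6): 21·t ≡ 1 − 16 = -15 (mod 6).
    Divide the congruence (and modulus) by g = 3: 7·t ≡ -5 (mod 2).
    Reduce coefficients mod 2: 1·t ≡ 1 (mod 2).
    So t ≡ 1 (mod 2).
    Then x = 16 + 21·1 = 37, valid modulo lcm(21, 6) = 42: x ≡ 37 (mod 42).
  Combine with x ≡ 5 (mod 10): gcd(42, 10) = 2; 5 - 37 = -32, which IS divisible by 2, so compatible.
    Write x = 37 + 42·t and substitute into x ≡ 5 (mod 10): 42·t ≡ 5 − 37 = -32 (mod 10).
    Divide the congruence (and modulus) by g = 2: 21·t ≡ -16 (mod 5).
    Reduce coefficients mod 5: 1·t ≡ 4 (mod 5).
    So t ≡ 4 (mod 5).
    Then x = 37 + 42·4 = 205, valid modulo lcm(42, 10) = 210: x ≡ 205 (mod 210).
Verify: 205 mod 21 = 16, 205 mod 6 = 1, 205 mod 10 = 5.

x ≡ 205 (mod 210).


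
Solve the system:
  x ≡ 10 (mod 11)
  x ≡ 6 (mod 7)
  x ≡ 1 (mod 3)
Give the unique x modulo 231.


Moduli 11, 7, 3 are pairwise coprime; by CRT there is a unique solution modulo M = 11 · 7 · 3 = 231.
Solve pairwise, accumulating the modulus:
  Start with x ≡ 10 (mod 11).
  Combine with x ≡ 6 (mod 7): since gcd(11, 7) = 1, we get a unique residue mod 77.
    Write x = 10 + 11·t and substitute into x ≡ 6 (mod 7): 11·t ≡ 6 − 10 = -4 (mod 7).
    Reduce coefficients mod 7: 4·t ≡ 3 (mod 7).
    The inverse of 4 mod 7 is 2 (since 4·2 = 8 = 1·7 + 1), so t ≡ 2·3 = 6 ≡ 6 (mod 7).
    Then x = 10 + 11·6 = 76, valid modulo lcm(11, 7) = 77: x ≡ 76 (mod 77).
  Combine with x ≡ 1 (mod 3): since gcd(77, 3) = 1, we get a unique residue mod 231.
    Write x = 76 + 77·t and substitute into x ≡ 1 (mod 3): 77·t ≡ 1 − 76 = -75 (mod 3).
    Reduce coefficients mod 3: 2·t ≡ 0 (mod 3).
    The inverse of 2 mod 3 is 2 (since 2·2 = 4 = 1·3 + 1), so t ≡ 2·0 = 0 ≡ 0 (mod 3).
    Then x = 76 + 77·0 = 76, valid modulo lcm(77, 3) = 231: x ≡ 76 (mod 231).
Verify: 76 mod 11 = 10 ✓, 76 mod 7 = 6 ✓, 76 mod 3 = 1 ✓.

x ≡ 76 (mod 231).


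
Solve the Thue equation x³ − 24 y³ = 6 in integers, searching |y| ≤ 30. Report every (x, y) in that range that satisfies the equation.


The equation is x³ - 24y³ = 6. For fixed y, x³ = 24·y³ + 6, so a solution requires the RHS to be a perfect cube.
Strategy: iterate y from -30 to 30, compute RHS = 24·y³ + 6, and check whether it is a (positive or negative) perfect cube.
Check small values of y:
  y = 0: RHS = 6 is not a perfect cube.
  y = 1: RHS = 30 is not a perfect cube.
  y = -1: RHS = -18 is not a perfect cube.
  y = 2: RHS = 198 is not a perfect cube.
  y = -2: RHS = -186 is not a perfect cube.
  y = 3: RHS = 654 is not a perfect cube.
  y = -3: RHS = -642 is not a perfect cube.
Continuing the search up to |y| = 30 finds no solutions either.
No (x, y) in the scanned range satisfies the equation.

No integer solutions with |y| ≤ 30.


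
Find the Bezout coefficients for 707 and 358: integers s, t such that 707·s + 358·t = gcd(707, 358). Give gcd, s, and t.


Euclidean algorithm on (707, 358) — divide until remainder is 0:
  707 = 1 · 358 + 349
  358 = 1 · 349 + 9
  349 = 38 · 9 + 7
  9 = 1 · 7 + 2
  7 = 3 · 2 + 1
  2 = 2 · 1 + 0
gcd(707, 358) = 1.
Track Bezout coefficients alongside the remainders: start with r₀ = 707 = a·1 + b·0 (s = 1, t = 0) and r₁ = 358 = a·0 + b·1 (s = 0, t = 1); each new remainder r_{k+1} = r_{k-1} − q_k·r_k inherits s_{k+1} = s_{k-1} − q_k·s_k, t_{k+1} = t_{k-1} − q_k·t_k, so r_k = a·s_k + b·t_k at every step:
  q = 1: r = 349, s = 1 − 1·0 = 1, t = 0 − 1·1 = -1  (check: 707·1 + 358·(-1) = 349)
  q = 1: r = 9, s = 0 − 1·1 = -1, t = 1 − 1·(-1) = 2  (check: 707·(-1) + 358·2 = 9)
  q = 38: r = 7, s = 1 − 38·(-1) = 39, t = -1 − 38·2 = -77  (check: 707·39 + 358·(-77) = 7)
  q = 1: r = 2, s = -1 − 1·39 = -40, t = 2 − 1·(-77) = 79  (check: 707·(-40) + 358·79 = 2)
  q = 3: r = 1, s = 39 − 3·(-40) = 159, t = -77 − 3·79 = -314  (check: 707·159 + 358·(-314) = 1)
The row with r = 1 (the gcd) gives the Bezout coefficients s = 159, t = -314.
Result: 707 · (159) + 358 · (-314) = 1.

gcd(707, 358) = 1; s = 159, t = -314 (check: 707·159 + 358·(-314) = 1).


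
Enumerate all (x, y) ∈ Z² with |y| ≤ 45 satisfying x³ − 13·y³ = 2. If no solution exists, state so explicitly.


The equation is x³ - 13y³ = 2. For fixed y, x³ = 13·y³ + 2, so a solution requires the RHS to be a perfect cube.
Strategy: iterate y from -45 to 45, compute RHS = 13·y³ + 2, and check whether it is a (positive or negative) perfect cube.
Check small values of y:
  y = 0: RHS = 2 is not a perfect cube.
  y = 1: RHS = 15 is not a perfect cube.
  y = -1: RHS = -11 is not a perfect cube.
  y = 2: RHS = 106 is not a perfect cube.
  y = -2: RHS = -102 is not a perfect cube.
  y = 3: RHS = 353 is not a perfect cube.
  y = -3: RHS = -349 is not a perfect cube.
Continuing the search up to |y| = 45 finds no solutions either.
No (x, y) in the scanned range satisfies the equation.

No integer solutions with |y| ≤ 45.


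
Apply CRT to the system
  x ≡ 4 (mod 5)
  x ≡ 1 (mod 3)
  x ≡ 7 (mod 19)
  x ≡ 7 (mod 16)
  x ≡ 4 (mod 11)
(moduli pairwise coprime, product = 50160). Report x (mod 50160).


Product of moduli M = 5 · 3 · 19 · 16 · 11 = 50160.
Merge one congruence at a time:
  Start: x ≡ 4 (mod 5).
  Combine with x ≡ 1 (mod 3); new modulus lcm = 15.
    Write x = 4 + 5·t and substitute into x ≡ 1 (mod 3): 5·t ≡ 1 − 4 = -3 (mod 3).
    Reduce coefficients mod 3: 2·t ≡ 0 (mod 3).
    The inverse of 2 mod 3 is 2 (since 2·2 = 4 = 1·3 + 1), so t ≡ 2·0 = 0 ≡ 0 (mod 3).
    Then x = 4 + 5·0 = 4, valid modulo lcm(5, 3) = 15: x ≡ 4 (mod 15).
  Combine with x ≡ 7 (mod 19); new modulus lcm = 285.
    Write x = 4 + 15·t and substitute into x ≡ 7 (mod 19): 15·t ≡ 7 − 4 = 3 (mod 19).
    The inverse of 15 mod 19 is 14 (since 15·14 = 210 = 11·19 + 1), so t ≡ 14·3 = 42 ≡ 4 (mod 19).
    Then x = 4 + 15·4 = 64, valid modulo lcm(15, 19) = 285: x ≡ 64 (mod 285).
  Combine with x ≡ 7 (mod 16); new modulus lcm = 4560.
    Write x = 64 + 285·t and substitute into x ≡ 7 (mod 16): 285·t ≡ 7 − 64 = -57 (mod 16).
    Reduce coefficients mod 16: 13·t ≡ 7 (mod 16).
    The inverse of 13 mod 16 is 5 (since 13·5 = 65 = 4·16 + 1), so t ≡ 5·7 = 35 ≡ 3 (mod 16).
    Then x = 64 + 285·3 = 919, valid modulo lcm(285, 16) = 4560: x ≡ 919 (mod 4560).
  Combine with x ≡ 4 (mod 11); new modulus lcm = 50160.
    Write x = 919 + 4560·t and substitute into x ≡ 4 (mod 11): 4560·t ≡ 4 − 919 = -915 (mod 11).
    Reduce coefficients mod 11: 6·t ≡ 9 (mod 11).
    The inverse of 6 mod 11 is 2 (since 6·2 = 12 = 1·11 + 1), so t ≡ 2·9 = 18 ≡ 7 (mod 11).
    Then x = 919 + 4560·7 = 32839, valid modulo lcm(4560, 11) = 50160: x ≡ 32839 (mod 50160).
Verify against each original: 32839 mod 5 = 4, 32839 mod 3 = 1, 32839 mod 19 = 7, 32839 mod 16 = 7, 32839 mod 11 = 4.

x ≡ 32839 (mod 50160).


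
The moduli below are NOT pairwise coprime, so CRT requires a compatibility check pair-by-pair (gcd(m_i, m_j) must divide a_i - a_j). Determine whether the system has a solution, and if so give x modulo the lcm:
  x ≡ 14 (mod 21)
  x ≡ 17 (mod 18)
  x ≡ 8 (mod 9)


Moduli 21, 18, 9 are not pairwise coprime, so CRT works modulo lcm(m_i) when all pairwise compatibility conditions hold.
Pairwise compatibility: gcd(m_i, m_j) must divide a_i - a_j for every pair.
Merge one congruence at a time:
  Start: x ≡ 14 (mod 21).
  Combine with x ≡ 17 (mod 18): gcd(21, 18) = 3; 17 - 14 = 3, which IS divisible by 3, so compatible.
    Write x = 14 + 21·t and substitute into x ≡ 17 (mod 18): 21·t ≡ 17 − 14 = 3 (mod 18).
    Divide the congruence (and modulus) by g = 3: 7·t ≡ 1 (mod 6).
    Reduce coefficients mod 6: 1·t ≡ 1 (mod 6).
    So t ≡ 1 (mod 6).
    Then x = 14 + 21·1 = 35, valid modulo lcm(21, 18) = 126: x ≡ 35 (mod 126).
  Combine with x ≡ 8 (mod 9): gcd(126, 9) = 9; 8 - 35 = -27, which IS divisible by 9, so compatible.
    Write x = 35 + 126·t and substitute into x ≡ 8 (mod 9): 126·t ≡ 8 − 35 = -27 (mod 9).
    Divide the congruence (and modulus) by g = 9: 14·t ≡ -3 (mod 1).
    Modulo 1 every t works; take t = 0.
    Then x = 35 + 126·0 = 35, valid modulo lcm(126, 9) = 126: x ≡ 35 (mod 126).
Verify: 35 mod 21 = 14, 35 mod 18 = 17, 35 mod 9 = 8.

x ≡ 35 (mod 126).


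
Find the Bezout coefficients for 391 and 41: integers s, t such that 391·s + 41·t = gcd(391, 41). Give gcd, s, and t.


Euclidean algorithm on (391, 41) — divide until remainder is 0:
  391 = 9 · 41 + 22
  41 = 1 · 22 + 19
  22 = 1 · 19 + 3
  19 = 6 · 3 + 1
  3 = 3 · 1 + 0
gcd(391, 41) = 1.
Track Bezout coefficients alongside the remainders: start with r₀ = 391 = a·1 + b·0 (s = 1, t = 0) and r₁ = 41 = a·0 + b·1 (s = 0, t = 1); each new remainder r_{k+1} = r_{k-1} − q_k·r_k inherits s_{k+1} = s_{k-1} − q_k·s_k, t_{k+1} = t_{k-1} − q_k·t_k, so r_k = a·s_k + b·t_k at every step:
  q = 9: r = 22, s = 1 − 9·0 = 1, t = 0 − 9·1 = -9  (check: 391·1 + 41·(-9) = 22)
  q = 1: r = 19, s = 0 − 1·1 = -1, t = 1 − 1·(-9) = 10  (check: 391·(-1) + 41·10 = 19)
  q = 1: r = 3, s = 1 − 1·(-1) = 2, t = -9 − 1·10 = -19  (check: 391·2 + 41·(-19) = 3)
  q = 6: r = 1, s = -1 − 6·2 = -13, t = 10 − 6·(-19) = 124  (check: 391·(-13) + 41·124 = 1)
The row with r = 1 (the gcd) gives the Bezout coefficients s = -13, t = 124.
Result: 391 · (-13) + 41 · (124) = 1.

gcd(391, 41) = 1; s = -13, t = 124 (check: 391·(-13) + 41·124 = 1).


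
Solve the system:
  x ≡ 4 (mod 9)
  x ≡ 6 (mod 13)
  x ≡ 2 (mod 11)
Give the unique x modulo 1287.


Moduli 9, 13, 11 are pairwise coprime; by CRT there is a unique solution modulo M = 9 · 13 · 11 = 1287.
Solve pairwise, accumulating the modulus:
  Start with x ≡ 4 (mod 9).
  Combine with x ≡ 6 (mod 13): since gcd(9, 13) = 1, we get a unique residue mod 117.
    Write x = 4 + 9·t and substitute into x ≡ 6 (mod 13): 9·t ≡ 6 − 4 = 2 (mod 13).
    The inverse of 9 mod 13 is 3 (since 9·3 = 27 = 2·13 + 1), so t ≡ 3·2 = 6 ≡ 6 (mod 13).
    Then x = 4 + 9·6 = 58, valid modulo lcm(9, 13) = 117: x ≡ 58 (mod 117).
  Combine with x ≡ 2 (mod 11): since gcd(117, 11) = 1, we get a unique residue mod 1287.
    Write x = 58 + 117·t and substitute into x ≡ 2 (mod 11): 117·t ≡ 2 − 58 = -56 (mod 11).
    Reduce coefficients mod 11: 7·t ≡ 10 (mod 11).
    The inverse of 7 mod 11 is 8 (since 7·8 = 56 = 5·11 + 1), so t ≡ 8·10 = 80 ≡ 3 (mod 11).
    Then x = 58 + 117·3 = 409, valid modulo lcm(117, 11) = 1287: x ≡ 409 (mod 1287).
Verify: 409 mod 9 = 4 ✓, 409 mod 13 = 6 ✓, 409 mod 11 = 2 ✓.

x ≡ 409 (mod 1287).


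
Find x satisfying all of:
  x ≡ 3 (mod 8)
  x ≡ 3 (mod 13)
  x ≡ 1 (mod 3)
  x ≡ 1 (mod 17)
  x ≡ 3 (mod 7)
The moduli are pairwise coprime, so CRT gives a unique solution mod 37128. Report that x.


Product of moduli M = 8 · 13 · 3 · 17 · 7 = 37128.
Merge one congruence at a time:
  Start: x ≡ 3 (mod 8).
  Combine with x ≡ 3 (mod 13); new modulus lcm = 104.
    Write x = 3 + 8·t and substitute into x ≡ 3 (mod 13): 8·t ≡ 3 − 3 = 0 (mod 13).
    The inverse of 8 mod 13 is 5 (since 8·5 = 40 = 3·13 + 1), so t ≡ 5·0 = 0 ≡ 0 (mod 13).
    Then x = 3 + 8·0 = 3, valid modulo lcm(8, 13) = 104: x ≡ 3 (mod 104).
  Combine with x ≡ 1 (mod 3); new modulus lcm = 312.
    Write x = 3 + 104·t and substitute into x ≡ 1 (mod 3): 104·t ≡ 1 − 3 = -2 (mod 3).
    Reduce coefficients mod 3: 2·t ≡ 1 (mod 3).
    The inverse of 2 mod 3 is 2 (since 2·2 = 4 = 1·3 + 1), so t ≡ 2·1 = 2 ≡ 2 (mod 3).
    Then x = 3 + 104·2 = 211, valid modulo lcm(104, 3) = 312: x ≡ 211 (mod 312).
  Combine with x ≡ 1 (mod 17); new modulus lcm = 5304.
    Write x = 211 + 312·t and substitute into x ≡ 1 (mod 17): 312·t ≡ 1 − 211 = -210 (mod 17).
    Reduce coefficients mod 17: 6·t ≡ 11 (mod 17).
    The inverse of 6 mod 17 is 3 (since 6·3 = 18 = 1·17 + 1), so t ≡ 3·11 = 33 ≡ 16 (mod 17).
    Then x = 211 + 312·16 = 5203, valid modulo lcm(312, 17) = 5304: x ≡ 5203 (mod 5304).
  Combine with x ≡ 3 (mod 7); new modulus lcm = 37128.
    Write x = 5203 + 5304·t and substitute into x ≡ 3 (mod 7): 5304·t ≡ 3 − 5203 = -5200 (mod 7).
    Reduce coefficients mod 7: 5·t ≡ 1 (mod 7).
    The inverse of 5 mod 7 is 3 (since 5·3 = 15 = 2·7 + 1), so t ≡ 3·1 = 3 ≡ 3 (mod 7).
    Then x = 5203 + 5304·3 = 21115, valid modulo lcm(5304, 7) = 37128: x ≡ 21115 (mod 37128).
Verify against each original: 21115 mod 8 = 3, 21115 mod 13 = 3, 21115 mod 3 = 1, 21115 mod 17 = 1, 21115 mod 7 = 3.

x ≡ 21115 (mod 37128).


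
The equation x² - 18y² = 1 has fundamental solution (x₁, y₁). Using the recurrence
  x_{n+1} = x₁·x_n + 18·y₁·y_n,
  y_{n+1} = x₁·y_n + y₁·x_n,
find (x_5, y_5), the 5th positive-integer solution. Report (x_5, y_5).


Step 1: Find the fundamental solution (x₁, y₁) of x² - 18y² = 1.
  Expand √18 as a continued fraction. a₀ = ⌊√18⌋ = 4; iterate m_{k+1} = d_k·a_k − m_k, d_{k+1} = (18 − m_{k+1}²)/d_k, a_{k+1} = ⌊(a₀ + m_{k+1})/d_{k+1}⌋ (starting m₀ = 0, d₀ = 1), with convergents p_k = a_k·p_{k-1} + p_{k-2}, q_k = a_k·q_{k-1} + q_{k-2} (p₋₁ = 1, q₋₁ = 0):
  k = 0: a₀ = 4; p₀/q₀ = 4/1; p₀² − 18·q₀² = 16 − 18 = -2.
  k = 1: m = 4, d = 2, a = ⌊(4 + 4)/2⌋ = 4; p/q = (4·4 + 1)/(4·1 + 0) = 17/4; p² − 18·q² = 289 − 288 = 1.
  The first convergent with p² − 18·q² = 1 gives the fundamental solution (x₁, y₁) = (17, 4).
Step 2: Apply the recurrence (x_{n+1}, y_{n+1}) = (x₁x_n + 18y₁y_n, x₁y_n + y₁x_n) repeatedly.
  From (x_1, y_1) = (17, 4): x_2 = 17·17 + 18·4·4 = 577; y_2 = 17·4 + 4·17 = 136.
  From (x_2, y_2) = (577, 136): x_3 = 17·577 + 18·4·136 = 19601; y_3 = 17·136 + 4·577 = 4620.
  From (x_3, y_3) = (19601, 4620): x_4 = 17·19601 + 18·4·4620 = 665857; y_4 = 17·4620 + 4·19601 = 156944.
  From (x_4, y_4) = (665857, 156944): x_5 = 17·665857 + 18·4·156944 = 22619537; y_5 = 17·156944 + 4·665857 = 5331476.
Step 3: Verify x_5² - 18·y_5² = 511643454094369 - 511643454094368 = 1 (should be 1). ✓

(x_1, y_1) = (17, 4); (x_5, y_5) = (22619537, 5331476).


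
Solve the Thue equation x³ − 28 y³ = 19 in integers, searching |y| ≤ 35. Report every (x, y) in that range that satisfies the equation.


The equation is x³ - 28y³ = 19. For fixed y, x³ = 28·y³ + 19, so a solution requires the RHS to be a perfect cube.
Strategy: iterate y from -35 to 35, compute RHS = 28·y³ + 19, and check whether it is a (positive or negative) perfect cube.
Check small values of y:
  y = 0: RHS = 19 is not a perfect cube.
  y = 1: RHS = 47 is not a perfect cube.
  y = -1: RHS = -9 is not a perfect cube.
  y = 2: RHS = 243 is not a perfect cube.
  y = -2: RHS = -205 is not a perfect cube.
  y = 3: RHS = 775 is not a perfect cube.
  y = -3: RHS = -737 is not a perfect cube.
Continuing the search up to |y| = 35 finds no solutions either.
No (x, y) in the scanned range satisfies the equation.

No integer solutions with |y| ≤ 35.


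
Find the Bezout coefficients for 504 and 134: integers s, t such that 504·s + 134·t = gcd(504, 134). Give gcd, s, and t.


Euclidean algorithm on (504, 134) — divide until remainder is 0:
  504 = 3 · 134 + 102
  134 = 1 · 102 + 32
  102 = 3 · 32 + 6
  32 = 5 · 6 + 2
  6 = 3 · 2 + 0
gcd(504, 134) = 2.
Track Bezout coefficients alongside the remainders: start with r₀ = 504 = a·1 + b·0 (s = 1, t = 0) and r₁ = 134 = a·0 + b·1 (s = 0, t = 1); each new remainder r_{k+1} = r_{k-1} − q_k·r_k inherits s_{k+1} = s_{k-1} − q_k·s_k, t_{k+1} = t_{k-1} − q_k·t_k, so r_k = a·s_k + b·t_k at every step:
  q = 3: r = 102, s = 1 − 3·0 = 1, t = 0 − 3·1 = -3  (check: 504·1 + 134·(-3) = 102)
  q = 1: r = 32, s = 0 − 1·1 = -1, t = 1 − 1·(-3) = 4  (check: 504·(-1) + 134·4 = 32)
  q = 3: r = 6, s = 1 − 3·(-1) = 4, t = -3 − 3·4 = -15  (check: 504·4 + 134·(-15) = 6)
  q = 5: r = 2, s = -1 − 5·4 = -21, t = 4 − 5·(-15) = 79  (check: 504·(-21) + 134·79 = 2)
The row with r = 2 (the gcd) gives the Bezout coefficients s = -21, t = 79.
Result: 504 · (-21) + 134 · (79) = 2.

gcd(504, 134) = 2; s = -21, t = 79 (check: 504·(-21) + 134·79 = 2).


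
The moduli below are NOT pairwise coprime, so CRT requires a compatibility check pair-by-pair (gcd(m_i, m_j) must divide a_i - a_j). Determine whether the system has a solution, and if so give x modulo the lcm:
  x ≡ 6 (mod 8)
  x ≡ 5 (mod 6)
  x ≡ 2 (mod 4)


Moduli 8, 6, 4 are not pairwise coprime, so CRT works modulo lcm(m_i) when all pairwise compatibility conditions hold.
Pairwise compatibility: gcd(m_i, m_j) must divide a_i - a_j for every pair.
Merge one congruence at a time:
  Start: x ≡ 6 (mod 8).
  Combine with x ≡ 5 (mod 6): gcd(8, 6) = 2, and 5 - 6 = -1 is NOT divisible by 2.
    ⇒ system is inconsistent (no integer solution).

No solution (the system is inconsistent).


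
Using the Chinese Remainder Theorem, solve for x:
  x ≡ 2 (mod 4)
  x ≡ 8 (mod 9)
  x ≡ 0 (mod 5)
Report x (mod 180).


Moduli 4, 9, 5 are pairwise coprime; by CRT there is a unique solution modulo M = 4 · 9 · 5 = 180.
Solve pairwise, accumulating the modulus:
  Start with x ≡ 2 (mod 4).
  Combine with x ≡ 8 (mod 9): since gcd(4, 9) = 1, we get a unique residue mod 36.
    Write x = 2 + 4·t and substitute into x ≡ 8 (mod 9): 4·t ≡ 8 − 2 = 6 (mod 9).
    The inverse of 4 mod 9 is 7 (since 4·7 = 28 = 3·9 + 1), so t ≡ 7·6 = 42 ≡ 6 (mod 9).
    Then x = 2 + 4·6 = 26, valid modulo lcm(4, 9) = 36: x ≡ 26 (mod 36).
  Combine with x ≡ 0 (mod 5): since gcd(36, 5) = 1, we get a unique residue mod 180.
    Write x = 26 + 36·t and substitute into x ≡ 0 (mod 5): 36·t ≡ 0 − 26 = -26 (mod 5).
    Reduce coefficients mod 5: 1·t ≡ 4 (mod 5).
    So t ≡ 4 (mod 5).
    Then x = 26 + 36·4 = 170, valid modulo lcm(36, 5) = 180: x ≡ 170 (mod 180).
Verify: 170 mod 4 = 2 ✓, 170 mod 9 = 8 ✓, 170 mod 5 = 0 ✓.

x ≡ 170 (mod 180).


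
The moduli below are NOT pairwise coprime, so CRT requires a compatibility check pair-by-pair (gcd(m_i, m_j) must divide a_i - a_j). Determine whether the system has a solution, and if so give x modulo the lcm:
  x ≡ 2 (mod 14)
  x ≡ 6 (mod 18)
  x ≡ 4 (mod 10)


Moduli 14, 18, 10 are not pairwise coprime, so CRT works modulo lcm(m_i) when all pairwise compatibility conditions hold.
Pairwise compatibility: gcd(m_i, m_j) must divide a_i - a_j for every pair.
Merge one congruence at a time:
  Start: x ≡ 2 (mod 14).
  Combine with x ≡ 6 (mod 18): gcd(14, 18) = 2; 6 - 2 = 4, which IS divisible by 2, so compatible.
    Write x = 2 + 14·t and substitute into x ≡ 6 (mod 18): 14·t ≡ 6 − 2 = 4 (mod 18).
    Divide the congruence (and modulus) by g = 2: 7·t ≡ 2 (mod 9).
    The inverse of 7 mod 9 is 4 (since 7·4 = 28 = 3·9 + 1), so t ≡ 4·2 = 8 ≡ 8 (mod 9).
    Then x = 2 + 14·8 = 114, valid modulo lcm(14, 18) = 126: x ≡ 114 (mod 126).
  Combine with x ≡ 4 (mod 10): gcd(126, 10) = 2; 4 - 114 = -110, which IS divisible by 2, so compatible.
    Write x = 114 + 126·t and substitute into x ≡ 4 (mod 10): 126·t ≡ 4 − 114 = -110 (mod 10).
    Divide the congruence (and modulus) by g = 2: 63·t ≡ -55 (mod 5).
    Reduce coefficients mod 5: 3·t ≡ 0 (mod 5).
    The inverse of 3 mod 5 is 2 (since 3·2 = 6 = 1·5 + 1), so t ≡ 2·0 = 0 ≡ 0 (mod 5).
    Then x = 114 + 126·0 = 114, valid modulo lcm(126, 10) = 630: x ≡ 114 (mod 630).
Verify: 114 mod 14 = 2, 114 mod 18 = 6, 114 mod 10 = 4.

x ≡ 114 (mod 630).


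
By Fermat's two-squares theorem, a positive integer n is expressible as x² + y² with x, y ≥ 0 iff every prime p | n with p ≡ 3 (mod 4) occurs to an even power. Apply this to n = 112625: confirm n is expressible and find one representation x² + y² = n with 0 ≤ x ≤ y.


Step 1: Factor n = 112625 = 5^3 · 17 · 53.
Step 2: Check the mod-4 condition on each prime factor: 5 ≡ 1 (mod 4), exponent 3; 17 ≡ 1 (mod 4), exponent 1; 53 ≡ 1 (mod 4), exponent 1.
All primes ≡ 3 (mod 4) appear to even exponent (or don't appear), so by the two-squares theorem n IS expressible as a sum of two squares.
Step 3: Build a representation. Group n = k² · m with k = 5 and m = 5 · 17 · 53 = 4505 (a product of primes ≡ 1 (mod 4)); a representation of m scales to one of n via (k·x)² + (k·y)² = k²(x² + y²). Each prime p ≡ 1 (mod 4) is itself a sum of two squares; find a² by testing p − a² for a perfect square:
  5: 5 − 1² = 4 = 2² ⇒ 5 = 1² + 2².
  17: 17 − 1² = 16 = 4² ⇒ 17 = 1² + 4².
  53: 53 − 1² = 52, 53 − 2² = 49 = 7² ⇒ 53 = 2² + 7².
  Combine using the Brahmagupta–Fibonacci identity (a² + b²)(c² + d²) = (ac − bd)² + (ad + bc)² = (ac + bd)² + (ad − bc)²:
  5 · 17 = 85: from (1² + 2²)(1² + 4²), take (1·1 − 2·4, 1·4 + 2·1) = (1 − 8, 4 + 2) = (-7, 6); dropping signs (only squares matter) gives (7, 6); check 7² + 6² = 49 + 36 = 85 ✓.
  85 · 53 = 4505: from (7² + 6²)(2² + 7²), take (7·2 − 6·7, 7·7 + 6·2) = (14 − 42, 49 + 12) = (-28, 61); dropping signs (only squares matter) gives (28, 61); check 28² + 61² = 784 + 3721 = 4505 ✓.
  Scale by k = 5: (5·28, 5·61) = (140, 305).
Step 4: Order so x ≤ y and verify: 140² + 305² = 19600 + 93025 = 112625 = n. ✓

n = 112625 = 140² + 305² (one valid representation with x ≤ y).


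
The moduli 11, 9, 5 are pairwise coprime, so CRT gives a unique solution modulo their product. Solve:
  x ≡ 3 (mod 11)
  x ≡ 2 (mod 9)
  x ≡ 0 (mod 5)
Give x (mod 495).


Moduli 11, 9, 5 are pairwise coprime; by CRT there is a unique solution modulo M = 11 · 9 · 5 = 495.
Solve pairwise, accumulating the modulus:
  Start with x ≡ 3 (mod 11).
  Combine with x ≡ 2 (mod 9): since gcd(11, 9) = 1, we get a unique residue mod 99.
    Write x = 3 + 11·t and substitute into x ≡ 2 (mod 9): 11·t ≡ 2 − 3 = -1 (mod 9).
    Reduce coefficients mod 9: 2·t ≡ 8 (mod 9).
    The inverse of 2 mod 9 is 5 (since 2·5 = 10 = 1·9 + 1), so t ≡ 5·8 = 40 ≡ 4 (mod 9).
    Then x = 3 + 11·4 = 47, valid modulo lcm(11, 9) = 99: x ≡ 47 (mod 99).
  Combine with x ≡ 0 (mod 5): since gcd(99, 5) = 1, we get a unique residue mod 495.
    Write x = 47 + 99·t and substitute into x ≡ 0 (mod 5): 99·t ≡ 0 − 47 = -47 (mod 5).
    Reduce coefficients mod 5: 4·t ≡ 3 (mod 5).
    The inverse of 4 mod 5 is 4 (since 4·4 = 16 = 3·5 + 1), so t ≡ 4·3 = 12 ≡ 2 (mod 5).
    Then x = 47 + 99·2 = 245, valid modulo lcm(99, 5) = 495: x ≡ 245 (mod 495).
Verify: 245 mod 11 = 3 ✓, 245 mod 9 = 2 ✓, 245 mod 5 = 0 ✓.

x ≡ 245 (mod 495).


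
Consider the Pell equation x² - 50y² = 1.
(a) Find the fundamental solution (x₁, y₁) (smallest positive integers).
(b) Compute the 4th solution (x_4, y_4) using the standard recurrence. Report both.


Step 1: Find the fundamental solution (x₁, y₁) of x² - 50y² = 1.
  Expand √50 as a continued fraction. a₀ = ⌊√50⌋ = 7; iterate m_{k+1} = d_k·a_k − m_k, d_{k+1} = (50 − m_{k+1}²)/d_k, a_{k+1} = ⌊(a₀ + m_{k+1})/d_{k+1}⌋ (starting m₀ = 0, d₀ = 1), with convergents p_k = a_k·p_{k-1} + p_{k-2}, q_k = a_k·q_{k-1} + q_{k-2} (p₋₁ = 1, q₋₁ = 0):
  k = 0: a₀ = 7; p₀/q₀ = 7/1; p₀² − 50·q₀² = 49 − 50 = -1.
  k = 1: m = 7, d = 1, a = ⌊(7 + 7)/1⌋ = 14; p/q = (14·7 + 1)/(14·1 + 0) = 99/14; p² − 50·q² = 9801 − 9800 = 1.
  The first convergent with p² − 50·q² = 1 gives the fundamental solution (x₁, y₁) = (99, 14).
Step 2: Apply the recurrence (x_{n+1}, y_{n+1}) = (x₁x_n + 50y₁y_n, x₁y_n + y₁x_n) repeatedly.
  From (x_1, y_1) = (99, 14): x_2 = 99·99 + 50·14·14 = 19601; y_2 = 99·14 + 14·99 = 2772.
  From (x_2, y_2) = (19601, 2772): x_3 = 99·19601 + 50·14·2772 = 3880899; y_3 = 99·2772 + 14·19601 = 548842.
  From (x_3, y_3) = (3880899, 548842): x_4 = 99·3880899 + 50·14·548842 = 768398401; y_4 = 99·548842 + 14·3880899 = 108667944.
Step 3: Verify x_4² - 50·y_4² = 590436102659356801 - 590436102659356800 = 1 (should be 1). ✓

(x_1, y_1) = (99, 14); (x_4, y_4) = (768398401, 108667944).


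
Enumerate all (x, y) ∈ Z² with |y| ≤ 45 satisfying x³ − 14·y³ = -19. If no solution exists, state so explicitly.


The equation is x³ - 14y³ = -19. For fixed y, x³ = 14·y³ − 19, so a solution requires the RHS to be a perfect cube.
Strategy: iterate y from -45 to 45, compute RHS = 14·y³ − 19, and check whether it is a (positive or negative) perfect cube.
Check small values of y:
  y = 0: RHS = -19 is not a perfect cube.
  y = 1: RHS = -5 is not a perfect cube.
  y = -1: RHS = -33 is not a perfect cube.
  y = 2: RHS = 93 is not a perfect cube.
  y = -2: RHS = -131 is not a perfect cube.
  y = 3: RHS = 359 is not a perfect cube.
  y = -3: RHS = -397 is not a perfect cube.
Continuing the search up to |y| = 45 finds no solutions either.
No (x, y) in the scanned range satisfies the equation.

No integer solutions with |y| ≤ 45.


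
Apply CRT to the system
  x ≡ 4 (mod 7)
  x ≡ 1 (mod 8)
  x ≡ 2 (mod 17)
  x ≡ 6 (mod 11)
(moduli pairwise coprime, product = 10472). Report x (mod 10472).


Product of moduli M = 7 · 8 · 17 · 11 = 10472.
Merge one congruence at a time:
  Start: x ≡ 4 (mod 7).
  Combine with x ≡ 1 (mod 8); new modulus lcm = 56.
    Write x = 4 + 7·t and substitute into x ≡ 1 (mod 8): 7·t ≡ 1 − 4 = -3 (mod 8).
    Reduce coefficients mod 8: 7·t ≡ 5 (mod 8).
    The inverse of 7 mod 8 is 7 (since 7·7 = 49 = 6·8 + 1), so t ≡ 7·5 = 35 ≡ 3 (mod 8).
    Then x = 4 + 7·3 = 25, valid modulo lcm(7, 8) = 56: x ≡ 25 (mod 56).
  Combine with x ≡ 2 (mod 17); new modulus lcm = 952.
    Write x = 25 + 56·t and substitute into x ≡ 2 (mod 17): 56·t ≡ 2 − 25 = -23 (mod 17).
    Reduce coefficients mod 17: 5·t ≡ 11 (mod 17).
    The inverse of 5 mod 17 is 7 (since 5·7 = 35 = 2·17 + 1), so t ≡ 7·11 = 77 ≡ 9 (mod 17).
    Then x = 25 + 56·9 = 529, valid modulo lcm(56, 17) = 952: x ≡ 529 (mod 952).
  Combine with x ≡ 6 (mod 11); new modulus lcm = 10472.
    Write x = 529 + 952·t and substitute into x ≡ 6 (mod 11): 952·t ≡ 6 − 529 = -523 (mod 11).
    Reduce coefficients mod 11: 6·t ≡ 5 (mod 11).
    The inverse of 6 mod 11 is 2 (since 6·2 = 12 = 1·11 + 1), so t ≡ 2·5 = 10 ≡ 10 (mod 11).
    Then x = 529 + 952·10 = 10049, valid modulo lcm(952, 11) = 10472: x ≡ 10049 (mod 10472).
Verify against each original: 10049 mod 7 = 4, 10049 mod 8 = 1, 10049 mod 17 = 2, 10049 mod 11 = 6.

x ≡ 10049 (mod 10472).
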